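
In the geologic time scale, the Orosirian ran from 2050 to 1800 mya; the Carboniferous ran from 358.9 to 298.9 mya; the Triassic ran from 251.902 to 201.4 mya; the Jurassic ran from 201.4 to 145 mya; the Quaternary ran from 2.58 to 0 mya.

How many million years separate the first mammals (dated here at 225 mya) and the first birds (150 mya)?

225 − 150 = 75 million years.

75 million years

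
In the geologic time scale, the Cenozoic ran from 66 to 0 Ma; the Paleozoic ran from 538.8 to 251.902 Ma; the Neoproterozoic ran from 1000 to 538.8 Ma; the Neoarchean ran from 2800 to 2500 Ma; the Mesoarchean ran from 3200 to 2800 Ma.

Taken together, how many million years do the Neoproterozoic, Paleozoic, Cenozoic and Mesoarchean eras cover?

Duration is start − end for each: (1000 − 538.8) + (538.8 − 251.902) + (66 − 0) + (3200 − 2800).
That is 461.2 + 286.898 + 66 + 400, which totals 1214.098 million years.

1214.098 million years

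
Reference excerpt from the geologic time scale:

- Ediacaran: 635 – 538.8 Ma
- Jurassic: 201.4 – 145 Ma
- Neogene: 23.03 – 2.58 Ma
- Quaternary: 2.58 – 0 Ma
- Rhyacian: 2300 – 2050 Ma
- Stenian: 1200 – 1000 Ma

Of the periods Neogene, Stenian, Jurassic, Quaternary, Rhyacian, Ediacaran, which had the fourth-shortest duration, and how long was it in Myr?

Ediacaran, 96.2 million years

Start − end for each: Neogene 23.03 − 2.58 = 20.45; Stenian 1200 − 1000 = 200; Jurassic 201.4 − 145 = 56.4; Quaternary 2.58 − 0 = 2.58; Rhyacian 2300 − 2050 = 250; Ediacaran 635 − 538.8 = 96.2.
Ranking these from shortest: Quaternary < Neogene < Jurassic < Ediacaran < Stenian < Rhyacian.
Position 4 in that ranking is Ediacaran, which lasted 96.2 Myr.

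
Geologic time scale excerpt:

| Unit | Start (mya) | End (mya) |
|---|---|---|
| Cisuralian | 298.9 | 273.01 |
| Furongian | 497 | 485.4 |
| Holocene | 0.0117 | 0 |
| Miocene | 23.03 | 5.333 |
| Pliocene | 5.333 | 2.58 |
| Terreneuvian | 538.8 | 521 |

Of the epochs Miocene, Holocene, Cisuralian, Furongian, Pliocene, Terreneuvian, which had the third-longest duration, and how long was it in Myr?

Miocene, 17.697 million years

Start − end for each: Miocene 23.03 − 5.333 = 17.697; Holocene 0.0117 − 0 = 0.0117; Cisuralian 298.9 − 273.01 = 25.89; Furongian 497 − 485.4 = 11.6; Pliocene 5.333 − 2.58 = 2.753; Terreneuvian 538.8 − 521 = 17.8.
Ranking these from longest: Cisuralian > Terreneuvian > Miocene > Furongian > Pliocene > Holocene.
Position 3 in that ranking is Miocene, which lasted 17.697 Myr.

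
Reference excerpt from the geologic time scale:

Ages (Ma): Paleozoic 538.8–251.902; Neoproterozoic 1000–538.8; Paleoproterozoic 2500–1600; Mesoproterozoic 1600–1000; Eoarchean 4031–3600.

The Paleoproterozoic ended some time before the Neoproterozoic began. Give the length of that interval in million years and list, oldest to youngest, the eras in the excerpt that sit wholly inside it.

600 million years; Mesoproterozoic

The Paleoproterozoic closes at 1600 Ma and the Neoproterozoic opens at 1000 Ma, so the interval is 1600 − 1000 = 600 Myr.
An era fits inside if it starts at or after 1600 Ma and ends at or before 1000 Ma; oldest first that gives Mesoproterozoic.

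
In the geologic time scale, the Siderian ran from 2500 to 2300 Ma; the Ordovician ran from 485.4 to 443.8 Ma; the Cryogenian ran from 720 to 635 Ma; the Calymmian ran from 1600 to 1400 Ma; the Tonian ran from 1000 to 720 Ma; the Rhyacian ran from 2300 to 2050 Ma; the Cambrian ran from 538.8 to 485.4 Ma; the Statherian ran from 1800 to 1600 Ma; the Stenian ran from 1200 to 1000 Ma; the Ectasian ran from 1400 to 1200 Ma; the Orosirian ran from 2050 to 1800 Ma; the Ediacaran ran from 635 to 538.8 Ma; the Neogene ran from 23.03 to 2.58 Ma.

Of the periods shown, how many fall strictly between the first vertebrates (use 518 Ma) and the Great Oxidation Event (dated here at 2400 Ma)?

9

2400 Ma sits inside the Siderian (2500–2300) and 518 Ma inside the Cambrian (538.8–485.4); neither of those is wholly between the two dates.
The listed periods lying completely between them are Rhyacian, Orosirian, Statherian, Calymmian, Ectasian, Stenian, Tonian, Cryogenian, Ediacaran — 9 in all.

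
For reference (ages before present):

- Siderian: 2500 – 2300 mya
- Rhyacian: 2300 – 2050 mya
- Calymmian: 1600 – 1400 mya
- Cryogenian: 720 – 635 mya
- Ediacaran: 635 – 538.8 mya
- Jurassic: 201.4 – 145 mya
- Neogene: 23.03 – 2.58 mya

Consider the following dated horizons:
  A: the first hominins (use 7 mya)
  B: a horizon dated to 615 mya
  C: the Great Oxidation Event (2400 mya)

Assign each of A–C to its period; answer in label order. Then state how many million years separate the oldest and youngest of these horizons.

A: 7 Ma lies in 23.03–2.58 Ma, so Neogene.
B: 615 Ma lies in 635–538.8 Ma, so Ediacaran.
C: 2400 Ma lies in 2500–2300 Ma, so Siderian.
Oldest = 2400 Ma, youngest = 7 Ma → span 2393 Myr.

A — Neogene; B — Ediacaran; C — Siderian; span 2393 million years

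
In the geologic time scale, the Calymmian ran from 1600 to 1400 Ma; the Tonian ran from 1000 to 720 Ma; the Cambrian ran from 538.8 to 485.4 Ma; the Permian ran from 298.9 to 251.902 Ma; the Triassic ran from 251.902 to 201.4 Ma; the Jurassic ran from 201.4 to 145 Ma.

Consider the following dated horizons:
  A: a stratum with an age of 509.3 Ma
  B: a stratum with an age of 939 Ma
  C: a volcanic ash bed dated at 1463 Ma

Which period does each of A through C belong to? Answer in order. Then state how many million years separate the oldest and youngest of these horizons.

A: 509.3 Ma lies in 538.8–485.4 Ma, so Cambrian.
B: 939 Ma lies in 1000–720 Ma, so Tonian.
C: 1463 Ma lies in 1600–1400 Ma, so Calymmian.
Oldest = 1463 Ma, youngest = 509.3 Ma → span 953.7 Myr.

A — Cambrian; B — Tonian; C — Calymmian; span 953.7 million years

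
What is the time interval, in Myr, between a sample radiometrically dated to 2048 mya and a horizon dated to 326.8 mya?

2048 − 326.8 = 1721.2 million years.

1721.2 million years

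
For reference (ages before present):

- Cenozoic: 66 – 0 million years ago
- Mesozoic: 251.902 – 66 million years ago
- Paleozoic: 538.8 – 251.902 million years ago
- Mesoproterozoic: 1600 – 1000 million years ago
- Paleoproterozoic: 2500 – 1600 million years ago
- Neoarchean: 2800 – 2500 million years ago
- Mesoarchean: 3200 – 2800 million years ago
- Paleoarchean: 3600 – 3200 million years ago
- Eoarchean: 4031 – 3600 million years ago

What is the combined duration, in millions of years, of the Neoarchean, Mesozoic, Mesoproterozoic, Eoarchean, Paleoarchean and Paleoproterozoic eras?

2816.902 million years

Each duration: Neoarchean = 300; Mesozoic = 185.902; Mesoproterozoic = 600; Eoarchean = 431; Paleoarchean = 400; Paleoproterozoic = 900.
Sum: 300 + 185.902 + 600 + 431 + 400 + 900 = 2816.902 Myr.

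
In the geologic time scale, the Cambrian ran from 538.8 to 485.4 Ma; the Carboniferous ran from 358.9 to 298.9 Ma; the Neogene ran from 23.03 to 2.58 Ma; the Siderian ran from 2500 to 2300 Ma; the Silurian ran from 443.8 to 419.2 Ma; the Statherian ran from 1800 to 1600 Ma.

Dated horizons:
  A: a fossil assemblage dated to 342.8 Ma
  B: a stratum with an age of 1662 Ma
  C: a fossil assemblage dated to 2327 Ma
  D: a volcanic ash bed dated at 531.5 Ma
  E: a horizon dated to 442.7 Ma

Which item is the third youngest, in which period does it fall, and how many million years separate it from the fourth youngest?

Sorted youngest-first by Ma: A (342.8), E (442.7), D (531.5), B (1662), C (2327).
The third youngest is D at 531.5 Ma, which lies in 538.8–485.4 Ma: the Cambrian.
The fourth youngest is B at 1662 Ma; separation = |531.5 − 1662| = 1130.5 Myr.

D, in the Cambrian; 1130.5 million years to B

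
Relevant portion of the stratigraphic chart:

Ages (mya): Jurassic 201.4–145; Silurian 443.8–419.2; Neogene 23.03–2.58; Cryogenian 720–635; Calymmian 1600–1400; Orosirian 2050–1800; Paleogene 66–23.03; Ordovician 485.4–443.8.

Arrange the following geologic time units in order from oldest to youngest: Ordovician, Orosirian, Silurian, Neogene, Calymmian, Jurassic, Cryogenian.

Read off each span (Ma): Ordovician 485.4–443.8; Orosirian 2050–1800; Silurian 443.8–419.2; Neogene 23.03–2.58; Calymmian 1600–1400; Jurassic 201.4–145; Cryogenian 720–635.
Larger Ma is older, so oldest→youngest is Orosirian, Calymmian, Cryogenian, Ordovician, Silurian, Jurassic, Neogene.

Orosirian, Calymmian, Cryogenian, Ordovician, Silurian, Jurassic, Neogene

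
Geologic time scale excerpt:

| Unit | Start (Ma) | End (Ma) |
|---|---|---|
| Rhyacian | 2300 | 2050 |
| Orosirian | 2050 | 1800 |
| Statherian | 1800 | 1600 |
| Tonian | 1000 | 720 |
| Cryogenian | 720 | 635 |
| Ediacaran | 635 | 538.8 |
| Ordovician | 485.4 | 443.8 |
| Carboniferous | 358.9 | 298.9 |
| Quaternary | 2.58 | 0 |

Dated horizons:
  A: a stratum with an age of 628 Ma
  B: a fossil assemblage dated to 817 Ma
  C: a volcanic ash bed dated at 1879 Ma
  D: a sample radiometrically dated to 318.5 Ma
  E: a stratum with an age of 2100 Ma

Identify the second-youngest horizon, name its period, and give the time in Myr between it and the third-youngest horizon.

Smaller Ma means younger, so youngest first: D 318.5 < A 628 < B 817 < C 1879 < E 2100.
Counting 2 along gives A (628 Ma); the excerpt puts that inside the Ediacaran, 635–538.8 Ma.
Next in line is B (817 Ma), and 817 − 628 = 189 Myr.

A, in the Ediacaran; 189 million years to B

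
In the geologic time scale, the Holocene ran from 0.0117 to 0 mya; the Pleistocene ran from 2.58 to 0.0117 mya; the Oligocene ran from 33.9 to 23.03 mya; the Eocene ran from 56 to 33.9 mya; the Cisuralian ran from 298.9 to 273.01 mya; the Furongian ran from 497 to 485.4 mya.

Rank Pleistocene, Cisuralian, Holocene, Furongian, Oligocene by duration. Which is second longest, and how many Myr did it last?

Durations: Pleistocene 2.5683; Cisuralian 25.89; Holocene 0.0117; Furongian 11.6; Oligocene 10.87 Myr.
Sorted longest-first: Cisuralian (25.89), Furongian (11.6), Oligocene (10.87), Pleistocene (2.5683), Holocene (0.0117).
The second longest is Furongian at 11.6 Myr.

Furongian, 11.6 million years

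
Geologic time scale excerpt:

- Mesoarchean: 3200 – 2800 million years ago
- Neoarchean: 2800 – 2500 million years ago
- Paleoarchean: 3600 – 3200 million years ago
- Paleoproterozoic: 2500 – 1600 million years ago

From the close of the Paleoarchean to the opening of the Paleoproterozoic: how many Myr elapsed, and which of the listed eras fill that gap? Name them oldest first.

End of Paleoarchean = 3200 Ma; start of Paleoproterozoic = 2500 Ma.
Gap = 3200 − 2500 = 700 Myr.
Eras wholly inside 3200–2500 Ma: Mesoarchean (3200–2800), Neoarchean (2800–2500).

700 million years; Mesoarchean, Neoarchean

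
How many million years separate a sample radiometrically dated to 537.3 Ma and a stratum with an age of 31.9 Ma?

505.4 million years

537.3 − 31.9 = 505.4 million years.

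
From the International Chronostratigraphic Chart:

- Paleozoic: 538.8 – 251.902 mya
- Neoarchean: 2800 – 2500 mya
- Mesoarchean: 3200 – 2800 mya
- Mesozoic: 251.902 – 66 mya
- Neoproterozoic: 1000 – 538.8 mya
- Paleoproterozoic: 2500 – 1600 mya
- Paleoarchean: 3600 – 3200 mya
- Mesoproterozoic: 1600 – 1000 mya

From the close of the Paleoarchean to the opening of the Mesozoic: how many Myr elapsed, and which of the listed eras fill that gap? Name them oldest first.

2948.098 million years; Mesoarchean, Neoarchean, Paleoproterozoic, Mesoproterozoic, Neoproterozoic, Paleozoic

The Paleoarchean closes at 3200 Ma and the Mesozoic opens at 251.902 Ma, so the interval is 3200 − 251.902 = 2948.098 Myr.
An era fits inside if it starts at or after 3200 Ma and ends at or before 251.902 Ma; oldest first that gives Mesoarchean, Neoarchean, Paleoproterozoic, Mesoproterozoic, Neoproterozoic, Paleozoic.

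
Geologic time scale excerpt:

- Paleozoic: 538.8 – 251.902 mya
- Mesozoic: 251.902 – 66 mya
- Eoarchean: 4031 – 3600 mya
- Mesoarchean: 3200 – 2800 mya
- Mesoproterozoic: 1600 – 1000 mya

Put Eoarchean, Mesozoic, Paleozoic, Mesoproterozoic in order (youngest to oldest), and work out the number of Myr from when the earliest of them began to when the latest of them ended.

Mesozoic → Paleozoic → Mesoproterozoic → Eoarchean; total span 3965 Myr

From the excerpt: Eoarchean 4031–3600; Mesozoic 251.902–66; Paleozoic 538.8–251.902; Mesoproterozoic 1600–1000 (Ma).
Larger Ma is earlier, so the oldest is Eoarchean and the youngest is Mesozoic; youngest to oldest: Mesozoic, Paleozoic, Mesoproterozoic, Eoarchean.
Oldest start 4031 minus youngest end 66 gives 3965 Myr overall.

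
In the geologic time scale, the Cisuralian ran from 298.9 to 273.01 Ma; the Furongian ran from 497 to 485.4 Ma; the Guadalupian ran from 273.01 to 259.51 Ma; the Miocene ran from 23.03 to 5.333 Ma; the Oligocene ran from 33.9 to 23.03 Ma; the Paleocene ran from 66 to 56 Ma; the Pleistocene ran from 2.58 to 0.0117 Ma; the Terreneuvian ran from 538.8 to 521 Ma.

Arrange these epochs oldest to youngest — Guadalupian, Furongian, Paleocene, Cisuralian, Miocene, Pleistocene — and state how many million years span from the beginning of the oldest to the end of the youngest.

Furongian → Cisuralian → Guadalupian → Paleocene → Miocene → Pleistocene; total span 496.9883 Myr

Start ages (Ma): Furongian 497, Cisuralian 298.9, Guadalupian 273.01, Paleocene 66, Miocene 23.03, Pleistocene 2.58.
Ordered oldest to youngest: Furongian, Cisuralian, Guadalupian, Paleocene, Miocene, Pleistocene.
Span = 497 − 0.0117 = 496.9883 Myr.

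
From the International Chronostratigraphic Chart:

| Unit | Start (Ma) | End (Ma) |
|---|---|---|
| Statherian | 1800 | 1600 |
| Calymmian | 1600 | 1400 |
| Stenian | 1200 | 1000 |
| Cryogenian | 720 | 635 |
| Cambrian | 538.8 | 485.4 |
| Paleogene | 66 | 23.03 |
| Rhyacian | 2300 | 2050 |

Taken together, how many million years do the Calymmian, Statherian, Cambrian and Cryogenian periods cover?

538.4 million years

Each duration: Calymmian = 200; Statherian = 200; Cambrian = 53.4; Cryogenian = 85.
Sum: 200 + 200 + 53.4 + 85 = 538.4 Myr.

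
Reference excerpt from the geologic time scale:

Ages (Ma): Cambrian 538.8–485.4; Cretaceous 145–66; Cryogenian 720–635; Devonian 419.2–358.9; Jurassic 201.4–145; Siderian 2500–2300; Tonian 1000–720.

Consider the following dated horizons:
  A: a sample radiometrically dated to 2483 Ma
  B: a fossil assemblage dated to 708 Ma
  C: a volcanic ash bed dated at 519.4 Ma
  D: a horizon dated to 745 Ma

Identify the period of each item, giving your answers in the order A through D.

A — Siderian; B — Cryogenian; C — Cambrian; D — Tonian

Match each age against the start–end ranges in the excerpt: A = 2483 Ma → Siderian (2500–2300); B = 708 Ma → Cryogenian (720–635); C = 519.4 Ma → Cambrian (538.8–485.4); D = 745 Ma → Tonian (1000–720).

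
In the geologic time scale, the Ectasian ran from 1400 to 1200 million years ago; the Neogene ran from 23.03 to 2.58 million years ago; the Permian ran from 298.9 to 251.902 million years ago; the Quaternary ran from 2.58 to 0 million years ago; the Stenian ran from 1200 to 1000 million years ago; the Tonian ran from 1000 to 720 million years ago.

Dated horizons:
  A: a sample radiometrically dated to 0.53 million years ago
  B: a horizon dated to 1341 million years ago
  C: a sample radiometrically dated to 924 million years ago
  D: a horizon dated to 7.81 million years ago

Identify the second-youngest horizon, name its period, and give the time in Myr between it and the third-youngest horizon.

Sorted youngest-first by Ma: A (0.53), D (7.81), C (924), B (1341).
The second youngest is D at 7.81 Ma, which lies in 23.03–2.58 Ma: the Neogene.
The third youngest is C at 924 Ma; separation = |7.81 − 924| = 916.19 Myr.

D, in the Neogene; 916.19 million years to C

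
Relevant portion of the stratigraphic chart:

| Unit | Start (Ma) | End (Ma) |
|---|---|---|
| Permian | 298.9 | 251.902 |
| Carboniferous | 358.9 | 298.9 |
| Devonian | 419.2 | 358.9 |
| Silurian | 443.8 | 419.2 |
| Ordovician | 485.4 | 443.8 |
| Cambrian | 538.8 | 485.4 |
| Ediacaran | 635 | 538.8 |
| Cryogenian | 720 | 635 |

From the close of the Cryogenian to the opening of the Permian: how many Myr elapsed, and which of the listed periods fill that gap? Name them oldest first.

End of Cryogenian = 635 Ma; start of Permian = 298.9 Ma.
Gap = 635 − 298.9 = 336.1 Myr.
Periods wholly inside 635–298.9 Ma: Ediacaran (635–538.8), Cambrian (538.8–485.4), Ordovician (485.4–443.8), Silurian (443.8–419.2), Devonian (419.2–358.9), Carboniferous (358.9–298.9).

336.1 million years; Ediacaran, Cambrian, Ordovician, Silurian, Devonian, Carboniferous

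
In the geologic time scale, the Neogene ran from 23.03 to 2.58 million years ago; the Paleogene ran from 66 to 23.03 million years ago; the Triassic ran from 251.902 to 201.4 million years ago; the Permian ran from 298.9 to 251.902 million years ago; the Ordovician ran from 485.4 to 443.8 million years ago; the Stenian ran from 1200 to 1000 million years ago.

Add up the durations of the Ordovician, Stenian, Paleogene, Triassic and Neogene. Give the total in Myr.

Each duration: Ordovician = 41.6; Stenian = 200; Paleogene = 42.97; Triassic = 50.502; Neogene = 20.45.
Sum: 41.6 + 200 + 42.97 + 50.502 + 20.45 = 355.522 Myr.

355.522 million years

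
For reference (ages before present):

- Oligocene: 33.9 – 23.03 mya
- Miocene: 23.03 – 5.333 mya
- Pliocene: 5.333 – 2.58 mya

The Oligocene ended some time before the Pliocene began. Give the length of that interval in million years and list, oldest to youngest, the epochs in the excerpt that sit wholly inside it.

The Oligocene closes at 23.03 Ma and the Pliocene opens at 5.333 Ma, so the interval is 23.03 − 5.333 = 17.697 Myr.
An epoch fits inside if it starts at or after 23.03 Ma and ends at or before 5.333 Ma; oldest first that gives Miocene.

17.697 million years; Miocene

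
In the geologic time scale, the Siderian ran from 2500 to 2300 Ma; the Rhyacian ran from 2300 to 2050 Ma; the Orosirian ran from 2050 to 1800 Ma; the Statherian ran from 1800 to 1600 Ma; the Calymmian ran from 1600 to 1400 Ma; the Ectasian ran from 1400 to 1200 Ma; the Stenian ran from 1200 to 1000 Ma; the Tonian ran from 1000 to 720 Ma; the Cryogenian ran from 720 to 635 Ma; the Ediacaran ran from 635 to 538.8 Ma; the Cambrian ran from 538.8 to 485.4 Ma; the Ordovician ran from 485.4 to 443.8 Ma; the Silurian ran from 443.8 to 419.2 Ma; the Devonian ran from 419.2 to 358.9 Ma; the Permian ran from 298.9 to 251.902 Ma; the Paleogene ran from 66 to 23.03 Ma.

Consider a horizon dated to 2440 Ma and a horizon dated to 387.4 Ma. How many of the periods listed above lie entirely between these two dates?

2440 Ma sits inside the Siderian (2500–2300) and 387.4 Ma inside the Devonian (419.2–358.9); neither of those is wholly between the two dates.
The listed periods lying completely between them are Rhyacian, Orosirian, Statherian, Calymmian, Ectasian, Stenian, Tonian, Cryogenian, Ediacaran, Cambrian, Ordovician, Silurian — 12 in all.

12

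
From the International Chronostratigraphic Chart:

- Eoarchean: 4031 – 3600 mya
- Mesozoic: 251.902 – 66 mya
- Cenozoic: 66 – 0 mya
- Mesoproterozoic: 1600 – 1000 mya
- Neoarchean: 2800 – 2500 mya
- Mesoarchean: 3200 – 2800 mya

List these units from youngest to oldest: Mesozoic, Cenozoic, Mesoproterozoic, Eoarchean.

Sorting by start age (ascending Ma, since larger Ma = older): Cenozoic began 66, Mesozoic began 251.902, Mesoproterozoic began 1600, Eoarchean began 4031.

Cenozoic → Mesozoic → Mesoproterozoic → Eoarchean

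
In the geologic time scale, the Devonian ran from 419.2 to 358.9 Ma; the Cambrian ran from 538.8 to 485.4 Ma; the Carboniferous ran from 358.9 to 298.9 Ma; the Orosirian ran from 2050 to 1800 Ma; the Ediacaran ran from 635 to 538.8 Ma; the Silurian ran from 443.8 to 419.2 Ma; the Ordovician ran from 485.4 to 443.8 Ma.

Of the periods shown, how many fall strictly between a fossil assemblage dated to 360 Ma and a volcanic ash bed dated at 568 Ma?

3

The older date is 568 Ma and the younger is 360 Ma.
Periods with start < 568 and end > 360 Ma: Cambrian (538.8–485.4), Ordovician (485.4–443.8), Silurian (443.8–419.2).
That is 3 complete periods.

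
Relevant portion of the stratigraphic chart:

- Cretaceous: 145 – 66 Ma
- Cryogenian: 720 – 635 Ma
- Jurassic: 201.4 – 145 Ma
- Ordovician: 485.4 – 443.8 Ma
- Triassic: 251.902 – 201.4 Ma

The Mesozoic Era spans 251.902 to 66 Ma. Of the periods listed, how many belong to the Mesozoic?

Periods inside 251.902–66 Ma: Triassic, Jurassic, Cretaceous — 3 in total.

3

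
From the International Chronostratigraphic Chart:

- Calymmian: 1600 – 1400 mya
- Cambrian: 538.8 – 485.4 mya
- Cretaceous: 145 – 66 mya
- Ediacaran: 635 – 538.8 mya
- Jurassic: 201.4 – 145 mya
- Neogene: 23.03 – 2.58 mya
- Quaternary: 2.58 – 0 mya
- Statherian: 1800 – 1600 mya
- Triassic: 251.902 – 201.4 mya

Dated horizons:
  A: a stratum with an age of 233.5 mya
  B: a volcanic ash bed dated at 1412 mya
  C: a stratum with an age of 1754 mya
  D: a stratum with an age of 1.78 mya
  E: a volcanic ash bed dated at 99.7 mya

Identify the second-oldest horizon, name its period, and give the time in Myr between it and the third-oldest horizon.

B, in the Calymmian; 1178.5 million years to A

Sorted oldest-first by Ma: C (1754), B (1412), A (233.5), E (99.7), D (1.78).
The second oldest is B at 1412 Ma, which lies in 1600–1400 Ma: the Calymmian.
The third oldest is A at 233.5 Ma; separation = |1412 − 233.5| = 1178.5 Myr.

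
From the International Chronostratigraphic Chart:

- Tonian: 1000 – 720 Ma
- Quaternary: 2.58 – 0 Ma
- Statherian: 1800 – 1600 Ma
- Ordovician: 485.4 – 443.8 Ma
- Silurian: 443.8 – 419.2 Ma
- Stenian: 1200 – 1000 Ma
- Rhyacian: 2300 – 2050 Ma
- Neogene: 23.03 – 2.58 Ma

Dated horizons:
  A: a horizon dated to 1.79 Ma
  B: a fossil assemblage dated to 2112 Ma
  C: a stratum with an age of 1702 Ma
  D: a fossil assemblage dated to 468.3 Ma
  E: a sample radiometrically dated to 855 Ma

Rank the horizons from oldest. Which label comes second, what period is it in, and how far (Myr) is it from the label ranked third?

Sorted oldest-first by Ma: B (2112), C (1702), E (855), D (468.3), A (1.79).
The second oldest is C at 1702 Ma, which lies in 1800–1600 Ma: the Statherian.
The third oldest is E at 855 Ma; separation = |1702 − 855| = 847 Myr.

C, in the Statherian; 847 million years to E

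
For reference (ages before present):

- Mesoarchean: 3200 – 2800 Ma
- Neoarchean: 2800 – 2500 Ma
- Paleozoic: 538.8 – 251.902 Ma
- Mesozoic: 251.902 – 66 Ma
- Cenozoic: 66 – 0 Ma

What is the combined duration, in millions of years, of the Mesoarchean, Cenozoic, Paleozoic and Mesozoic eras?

938.8 million years

Each duration: Mesoarchean = 400; Cenozoic = 66; Paleozoic = 286.898; Mesozoic = 185.902.
Sum: 400 + 66 + 286.898 + 185.902 = 938.8 Myr.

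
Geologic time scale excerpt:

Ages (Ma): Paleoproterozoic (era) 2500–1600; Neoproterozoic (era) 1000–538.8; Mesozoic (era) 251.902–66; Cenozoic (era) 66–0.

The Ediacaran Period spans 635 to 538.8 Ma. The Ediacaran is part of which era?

The Ediacaran (635–538.8 Ma) lies entirely within 1000–538.8 Ma, the Neoproterozoic Era.

Neoproterozoic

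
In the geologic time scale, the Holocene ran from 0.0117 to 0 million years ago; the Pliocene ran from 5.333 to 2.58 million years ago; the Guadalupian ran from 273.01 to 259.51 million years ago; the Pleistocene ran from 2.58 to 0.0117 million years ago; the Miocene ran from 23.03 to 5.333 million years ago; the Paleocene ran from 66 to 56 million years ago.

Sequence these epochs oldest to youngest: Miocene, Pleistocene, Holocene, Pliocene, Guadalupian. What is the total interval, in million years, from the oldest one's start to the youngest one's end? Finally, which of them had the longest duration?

Guadalupian → Miocene → Pliocene → Pleistocene → Holocene; total span 273.01 Myr; longest is Miocene

From the excerpt: Miocene 23.03–5.333; Pleistocene 2.58–0.0117; Holocene 0.0117–0; Pliocene 5.333–2.58; Guadalupian 273.01–259.51 (Ma).
Larger Ma is earlier, so the oldest is Guadalupian and the youngest is Holocene; oldest to youngest: Guadalupian, Miocene, Pliocene, Pleistocene, Holocene.
Oldest start 273.01 minus youngest end 0 gives 273.01 Myr overall.
Individual lengths (start − end): Holocene 0.0117; Pleistocene 2.5683; Miocene 17.697; Guadalupian 13.5; Pliocene 2.753. The largest is Miocene at 17.697 Myr.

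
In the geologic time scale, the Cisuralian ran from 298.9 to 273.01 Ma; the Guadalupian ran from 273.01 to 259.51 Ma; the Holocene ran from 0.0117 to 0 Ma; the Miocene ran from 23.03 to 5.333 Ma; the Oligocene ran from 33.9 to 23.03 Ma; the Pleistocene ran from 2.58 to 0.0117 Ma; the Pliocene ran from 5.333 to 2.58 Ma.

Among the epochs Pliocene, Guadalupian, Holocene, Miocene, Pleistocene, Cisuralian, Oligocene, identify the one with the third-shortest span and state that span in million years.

Pliocene, 2.753 million years

Start − end for each: Pliocene 5.333 − 2.58 = 2.753; Guadalupian 273.01 − 259.51 = 13.5; Holocene 0.0117 − 0 = 0.0117; Miocene 23.03 − 5.333 = 17.697; Pleistocene 2.58 − 0.0117 = 2.5683; Cisuralian 298.9 − 273.01 = 25.89; Oligocene 33.9 − 23.03 = 10.87.
Ranking these from shortest: Holocene < Pleistocene < Pliocene < Oligocene < Guadalupian < Miocene < Cisuralian.
Position 3 in that ranking is Pliocene, which lasted 2.753 Myr.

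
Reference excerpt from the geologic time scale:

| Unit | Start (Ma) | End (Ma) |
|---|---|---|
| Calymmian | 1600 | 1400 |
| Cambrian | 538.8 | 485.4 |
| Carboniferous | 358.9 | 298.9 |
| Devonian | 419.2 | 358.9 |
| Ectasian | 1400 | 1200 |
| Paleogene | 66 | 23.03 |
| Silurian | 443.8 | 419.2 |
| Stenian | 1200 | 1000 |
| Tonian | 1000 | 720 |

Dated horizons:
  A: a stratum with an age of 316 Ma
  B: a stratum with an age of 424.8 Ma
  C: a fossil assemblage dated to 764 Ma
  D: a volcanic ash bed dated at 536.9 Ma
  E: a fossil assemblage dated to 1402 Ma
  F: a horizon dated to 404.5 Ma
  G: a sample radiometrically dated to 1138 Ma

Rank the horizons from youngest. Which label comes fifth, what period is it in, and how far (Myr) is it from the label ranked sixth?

C, in the Tonian; 374 million years to G

Smaller Ma means younger, so youngest first: A 316 < F 404.5 < B 424.8 < D 536.9 < C 764 < G 1138 < E 1402.
Counting 5 along gives C (764 Ma); the excerpt puts that inside the Tonian, 1000–720 Ma.
Next in line is G (1138 Ma), and 1138 − 764 = 374 Myr.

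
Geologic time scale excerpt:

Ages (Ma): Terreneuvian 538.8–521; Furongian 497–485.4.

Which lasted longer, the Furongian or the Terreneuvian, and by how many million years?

Terreneuvian, by 6.2 million years

Furongian: 497 − 485.4 = 11.6 Myr.
Terreneuvian: 538.8 − 521 = 17.8 Myr.
Difference: 17.8 − 11.6 = 6.2 Myr, so the Terreneuvian was longer.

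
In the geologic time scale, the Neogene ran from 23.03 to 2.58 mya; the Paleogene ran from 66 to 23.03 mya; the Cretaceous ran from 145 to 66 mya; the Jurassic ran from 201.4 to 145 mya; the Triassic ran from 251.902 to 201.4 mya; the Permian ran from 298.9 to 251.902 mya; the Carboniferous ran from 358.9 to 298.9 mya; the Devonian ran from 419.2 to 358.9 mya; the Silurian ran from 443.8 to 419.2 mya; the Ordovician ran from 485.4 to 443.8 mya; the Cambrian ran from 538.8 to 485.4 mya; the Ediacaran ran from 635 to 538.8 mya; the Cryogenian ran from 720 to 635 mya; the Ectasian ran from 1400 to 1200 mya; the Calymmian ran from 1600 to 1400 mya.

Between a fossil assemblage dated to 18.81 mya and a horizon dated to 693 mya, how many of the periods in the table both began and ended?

11

693 Ma sits inside the Cryogenian (720–635) and 18.81 Ma inside the Neogene (23.03–2.58); neither of those is wholly between the two dates.
The listed periods lying completely between them are Ediacaran, Cambrian, Ordovician, Silurian, Devonian, Carboniferous, Permian, Triassic, Jurassic, Cretaceous, Paleogene — 11 in all.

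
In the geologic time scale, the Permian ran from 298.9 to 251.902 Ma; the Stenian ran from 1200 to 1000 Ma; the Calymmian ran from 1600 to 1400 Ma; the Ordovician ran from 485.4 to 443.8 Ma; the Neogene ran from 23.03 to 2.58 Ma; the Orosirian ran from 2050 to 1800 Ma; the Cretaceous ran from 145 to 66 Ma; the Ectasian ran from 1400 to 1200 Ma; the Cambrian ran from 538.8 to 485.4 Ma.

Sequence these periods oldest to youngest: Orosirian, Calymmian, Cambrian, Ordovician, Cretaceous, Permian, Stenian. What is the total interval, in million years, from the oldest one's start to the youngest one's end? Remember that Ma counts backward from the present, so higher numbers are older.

Orosirian → Calymmian → Stenian → Cambrian → Ordovician → Permian → Cretaceous; total span 1984 Myr

Start ages (Ma): Orosirian 2050, Calymmian 1600, Stenian 1200, Cambrian 538.8, Ordovician 485.4, Permian 298.9, Cretaceous 145.
Ordered oldest to youngest: Orosirian, Calymmian, Stenian, Cambrian, Ordovician, Permian, Cretaceous.
Span = 2050 − 66 = 1984 Myr.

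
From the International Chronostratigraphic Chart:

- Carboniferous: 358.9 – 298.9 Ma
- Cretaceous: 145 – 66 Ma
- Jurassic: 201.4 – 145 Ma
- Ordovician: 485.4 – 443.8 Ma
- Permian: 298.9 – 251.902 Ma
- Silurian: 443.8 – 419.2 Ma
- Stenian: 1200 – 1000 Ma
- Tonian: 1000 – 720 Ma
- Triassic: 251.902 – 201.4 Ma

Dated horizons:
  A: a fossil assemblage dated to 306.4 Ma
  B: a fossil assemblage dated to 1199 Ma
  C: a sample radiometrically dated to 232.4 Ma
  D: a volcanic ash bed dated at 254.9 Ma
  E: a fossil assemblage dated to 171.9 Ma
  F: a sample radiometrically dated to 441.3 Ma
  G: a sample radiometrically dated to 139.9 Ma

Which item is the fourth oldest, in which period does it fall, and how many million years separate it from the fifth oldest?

D, in the Permian; 22.5 million years to C

Larger Ma means older, so oldest first: B 1199 > F 441.3 > A 306.4 > D 254.9 > C 232.4 > E 171.9 > G 139.9.
Counting 4 along gives D (254.9 Ma); the excerpt puts that inside the Permian, 298.9–251.902 Ma.
Next in line is C (232.4 Ma), and 254.9 − 232.4 = 22.5 Myr.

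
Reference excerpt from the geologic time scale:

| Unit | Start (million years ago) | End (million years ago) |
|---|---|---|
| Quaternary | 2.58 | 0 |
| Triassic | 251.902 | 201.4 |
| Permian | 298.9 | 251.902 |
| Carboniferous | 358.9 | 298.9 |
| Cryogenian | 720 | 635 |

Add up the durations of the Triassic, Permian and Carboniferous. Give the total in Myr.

157.5 million years

Each duration: Triassic = 50.502; Permian = 46.998; Carboniferous = 60.
Sum: 50.502 + 46.998 + 60 = 157.5 Myr.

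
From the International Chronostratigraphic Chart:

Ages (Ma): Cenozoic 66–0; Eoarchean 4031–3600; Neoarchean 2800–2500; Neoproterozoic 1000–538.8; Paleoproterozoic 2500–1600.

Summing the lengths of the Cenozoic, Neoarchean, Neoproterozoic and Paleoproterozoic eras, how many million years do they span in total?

Each duration: Cenozoic = 66; Neoarchean = 300; Neoproterozoic = 461.2; Paleoproterozoic = 900.
Sum: 66 + 300 + 461.2 + 900 = 1727.2 Myr.

1727.2 million years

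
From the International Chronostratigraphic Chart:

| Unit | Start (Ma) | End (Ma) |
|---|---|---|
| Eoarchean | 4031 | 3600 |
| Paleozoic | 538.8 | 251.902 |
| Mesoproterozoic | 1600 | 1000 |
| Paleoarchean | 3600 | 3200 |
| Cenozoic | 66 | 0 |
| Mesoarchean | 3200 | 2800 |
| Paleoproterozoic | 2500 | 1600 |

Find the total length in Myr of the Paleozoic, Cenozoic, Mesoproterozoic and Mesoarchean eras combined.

Duration is start − end for each: (538.8 − 251.902) + (66 − 0) + (1600 − 1000) + (3200 − 2800).
That is 286.898 + 66 + 600 + 400, which totals 1352.898 million years.

1352.898 million years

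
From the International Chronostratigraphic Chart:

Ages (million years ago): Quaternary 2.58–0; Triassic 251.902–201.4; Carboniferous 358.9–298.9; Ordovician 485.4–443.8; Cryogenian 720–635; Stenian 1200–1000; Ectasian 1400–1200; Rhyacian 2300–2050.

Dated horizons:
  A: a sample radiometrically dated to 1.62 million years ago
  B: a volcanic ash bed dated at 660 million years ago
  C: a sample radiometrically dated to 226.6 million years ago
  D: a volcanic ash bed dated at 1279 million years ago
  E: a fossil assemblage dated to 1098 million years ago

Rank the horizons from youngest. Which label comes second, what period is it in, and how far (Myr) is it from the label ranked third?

C, in the Triassic; 433.4 million years to B

Sorted youngest-first by Ma: A (1.62), C (226.6), B (660), E (1098), D (1279).
The second youngest is C at 226.6 Ma, which lies in 251.902–201.4 Ma: the Triassic.
The third youngest is B at 660 Ma; separation = |226.6 − 660| = 433.4 Myr.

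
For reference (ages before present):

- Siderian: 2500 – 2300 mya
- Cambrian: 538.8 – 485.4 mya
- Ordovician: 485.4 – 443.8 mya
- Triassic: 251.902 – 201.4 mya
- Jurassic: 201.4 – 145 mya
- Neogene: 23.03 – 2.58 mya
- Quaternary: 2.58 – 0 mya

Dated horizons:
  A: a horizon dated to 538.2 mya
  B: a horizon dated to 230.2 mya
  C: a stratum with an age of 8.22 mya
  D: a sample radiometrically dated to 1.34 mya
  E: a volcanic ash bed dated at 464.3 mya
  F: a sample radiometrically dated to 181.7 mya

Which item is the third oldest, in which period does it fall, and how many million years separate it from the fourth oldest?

Larger Ma means older, so oldest first: A 538.2 > E 464.3 > B 230.2 > F 181.7 > C 8.22 > D 1.34.
Counting 3 along gives B (230.2 Ma); the excerpt puts that inside the Triassic, 251.902–201.4 Ma.
Next in line is F (181.7 Ma), and 230.2 − 181.7 = 48.5 Myr.

B, in the Triassic; 48.5 million years to F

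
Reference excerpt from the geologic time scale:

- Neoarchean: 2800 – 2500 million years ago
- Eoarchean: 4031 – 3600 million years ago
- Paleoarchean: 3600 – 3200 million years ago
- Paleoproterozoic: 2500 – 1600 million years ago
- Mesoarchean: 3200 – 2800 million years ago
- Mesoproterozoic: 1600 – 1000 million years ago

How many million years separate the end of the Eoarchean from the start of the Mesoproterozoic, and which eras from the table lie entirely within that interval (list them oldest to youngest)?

2000 million years; Paleoarchean, Mesoarchean, Neoarchean, Paleoproterozoic

The Eoarchean closes at 3600 Ma and the Mesoproterozoic opens at 1600 Ma, so the interval is 3600 − 1600 = 2000 Myr.
An era fits inside if it starts at or after 3600 Ma and ends at or before 1600 Ma; oldest first that gives Paleoarchean, Mesoarchean, Neoarchean, Paleoproterozoic.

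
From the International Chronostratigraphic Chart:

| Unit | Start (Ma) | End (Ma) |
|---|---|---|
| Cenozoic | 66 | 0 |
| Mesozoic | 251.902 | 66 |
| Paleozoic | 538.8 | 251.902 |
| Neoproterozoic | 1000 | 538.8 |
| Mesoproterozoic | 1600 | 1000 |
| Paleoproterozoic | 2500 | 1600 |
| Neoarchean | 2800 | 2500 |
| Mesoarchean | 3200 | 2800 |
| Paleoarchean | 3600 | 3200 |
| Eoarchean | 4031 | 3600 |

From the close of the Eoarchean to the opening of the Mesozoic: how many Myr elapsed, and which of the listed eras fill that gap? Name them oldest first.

3348.098 million years; Paleoarchean, Mesoarchean, Neoarchean, Paleoproterozoic, Mesoproterozoic, Neoproterozoic, Paleozoic

End of Eoarchean = 3600 Ma; start of Mesozoic = 251.902 Ma.
Gap = 3600 − 251.902 = 3348.098 Myr.
Eras wholly inside 3600–251.902 Ma: Paleoarchean (3600–3200), Mesoarchean (3200–2800), Neoarchean (2800–2500), Paleoproterozoic (2500–1600), Mesoproterozoic (1600–1000), Neoproterozoic (1000–538.8), Paleozoic (538.8–251.902).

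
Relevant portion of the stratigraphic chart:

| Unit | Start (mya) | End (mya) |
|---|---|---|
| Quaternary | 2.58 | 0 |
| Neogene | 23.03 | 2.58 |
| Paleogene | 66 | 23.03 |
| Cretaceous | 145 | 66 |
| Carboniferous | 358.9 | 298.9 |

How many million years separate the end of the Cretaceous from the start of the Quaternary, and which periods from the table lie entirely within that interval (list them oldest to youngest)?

63.42 million years; Paleogene, Neogene

The Cretaceous closes at 66 Ma and the Quaternary opens at 2.58 Ma, so the interval is 66 − 2.58 = 63.42 Myr.
A period fits inside if it starts at or after 66 Ma and ends at or before 2.58 Ma; oldest first that gives Paleogene, Neogene.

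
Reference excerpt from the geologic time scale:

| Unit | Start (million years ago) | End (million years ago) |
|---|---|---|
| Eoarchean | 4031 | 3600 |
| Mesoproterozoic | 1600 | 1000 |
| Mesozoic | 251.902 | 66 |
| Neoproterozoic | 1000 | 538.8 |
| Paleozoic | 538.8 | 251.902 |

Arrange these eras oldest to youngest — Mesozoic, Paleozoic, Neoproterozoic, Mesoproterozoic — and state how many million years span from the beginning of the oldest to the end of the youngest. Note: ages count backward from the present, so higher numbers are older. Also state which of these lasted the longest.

Mesoproterozoic → Neoproterozoic → Paleozoic → Mesozoic; total span 1534 Myr; longest is Mesoproterozoic

Start ages (Ma): Mesoproterozoic 1600, Neoproterozoic 1000, Paleozoic 538.8, Mesozoic 251.902.
Ordered oldest to youngest: Mesoproterozoic, Neoproterozoic, Paleozoic, Mesozoic.
Span = 1600 − 66 = 1534 Myr.
Durations: Mesoproterozoic 600, Paleozoic 286.898, Mesozoic 185.902, Neoproterozoic 461.2 → longest is Mesoproterozoic (600 Myr).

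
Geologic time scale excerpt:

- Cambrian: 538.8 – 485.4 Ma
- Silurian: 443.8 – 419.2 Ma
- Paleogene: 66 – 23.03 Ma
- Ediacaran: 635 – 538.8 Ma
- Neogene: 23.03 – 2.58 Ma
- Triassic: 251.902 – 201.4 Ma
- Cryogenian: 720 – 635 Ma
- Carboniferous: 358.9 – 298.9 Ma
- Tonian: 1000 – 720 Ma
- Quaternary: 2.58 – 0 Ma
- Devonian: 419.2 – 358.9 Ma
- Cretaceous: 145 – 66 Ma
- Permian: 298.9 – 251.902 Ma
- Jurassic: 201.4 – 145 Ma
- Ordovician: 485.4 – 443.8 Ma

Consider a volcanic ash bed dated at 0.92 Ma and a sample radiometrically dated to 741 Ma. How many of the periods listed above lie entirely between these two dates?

13

741 Ma sits inside the Tonian (1000–720) and 0.92 Ma inside the Quaternary (2.58–0); neither of those is wholly between the two dates.
The listed periods lying completely between them are Cryogenian, Ediacaran, Cambrian, Ordovician, Silurian, Devonian, Carboniferous, Permian, Triassic, Jurassic, Cretaceous, Paleogene, Neogene — 13 in all.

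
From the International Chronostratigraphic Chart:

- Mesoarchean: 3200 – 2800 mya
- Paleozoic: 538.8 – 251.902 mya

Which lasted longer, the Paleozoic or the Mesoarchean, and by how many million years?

Mesoarchean, by 113.102 million years

Paleozoic: 538.8 − 251.902 = 286.898 Myr.
Mesoarchean: 3200 − 2800 = 400 Myr.
Difference: 400 − 286.898 = 113.102 Myr, so the Mesoarchean was longer.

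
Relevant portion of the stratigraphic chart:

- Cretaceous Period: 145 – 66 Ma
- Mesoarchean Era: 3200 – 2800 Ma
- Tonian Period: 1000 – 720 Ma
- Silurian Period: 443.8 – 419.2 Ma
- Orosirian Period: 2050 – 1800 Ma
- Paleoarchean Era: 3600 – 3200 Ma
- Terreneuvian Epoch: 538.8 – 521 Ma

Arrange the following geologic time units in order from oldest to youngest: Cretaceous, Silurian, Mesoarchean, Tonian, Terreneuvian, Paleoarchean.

Sorting by start age (descending Ma, since larger Ma = older): Paleoarchean start 3600, Mesoarchean start 3200, Tonian start 1000, Terreneuvian start 538.8, Silurian start 443.8, Cretaceous start 145.

Paleoarchean → Mesoarchean → Tonian → Terreneuvian → Silurian → Cretaceous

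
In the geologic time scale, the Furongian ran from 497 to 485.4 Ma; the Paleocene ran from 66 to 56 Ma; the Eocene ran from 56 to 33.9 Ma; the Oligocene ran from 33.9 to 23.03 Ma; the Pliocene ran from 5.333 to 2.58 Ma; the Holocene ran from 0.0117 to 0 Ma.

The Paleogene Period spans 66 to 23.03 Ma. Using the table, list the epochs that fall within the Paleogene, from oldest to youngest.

Paleocene, Eocene, Oligocene

Epochs with both bounds inside 66–23.03 Ma: Paleocene (66–56), Eocene (56–33.9), Oligocene (33.9–23.03).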